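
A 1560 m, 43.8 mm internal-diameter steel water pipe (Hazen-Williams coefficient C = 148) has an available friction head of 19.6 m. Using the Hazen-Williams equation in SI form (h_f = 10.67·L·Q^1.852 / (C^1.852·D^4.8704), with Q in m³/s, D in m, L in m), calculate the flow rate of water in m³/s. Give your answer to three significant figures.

Rearranging: Q = [h_f·C^1.852·D^4.8704 / (10.67·L)]^(1/1.852)
Q = [19.6·148^1.852·0.0438^4.8704 / (10.67·1560)]^0.540 = 0.001038 m³/s

Q ≈ 0.00104 m³/s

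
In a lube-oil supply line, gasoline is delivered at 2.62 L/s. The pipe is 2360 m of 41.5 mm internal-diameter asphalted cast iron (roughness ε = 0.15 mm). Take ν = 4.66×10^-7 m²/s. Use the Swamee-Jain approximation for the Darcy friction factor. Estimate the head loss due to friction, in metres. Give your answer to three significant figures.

V = 4Q/(πD²) = 4·0.00262/(π·0.0415²) = 1.937 m/s
Re = VD/ν = 1.937·0.0415/4.66×10^-7 = 1.72×10^5 → turbulent
ε/D = 0.15/41.5 = 0.00361
Swamee-Jain: f = 0.02847
h_f = f(L/D)V²/(2g) = 0.02847·(2360/0.0415)·1.937²/(2·9.81) = 309.6 m

h_f ≈ 310 m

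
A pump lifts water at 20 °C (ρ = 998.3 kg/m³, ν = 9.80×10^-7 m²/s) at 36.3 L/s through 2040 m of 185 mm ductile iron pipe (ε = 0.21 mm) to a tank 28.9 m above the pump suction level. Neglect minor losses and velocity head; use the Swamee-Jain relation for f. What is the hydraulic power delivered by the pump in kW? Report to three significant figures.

P_hyd ≈ 18.1 kW

V = 4Q/(πD²) = 1.350 m/s; Re = 2.55×10^5; ε/D = 0.00114; f = 0.02144
h_f = f(L/D)V²/2g = 21.98 m
Total head H = z + h_f = 28.9 + 21.98 = 50.88 m
P_hyd = ρgQH = 998.3·9.81·0.0363·50.88 = 18.09 kW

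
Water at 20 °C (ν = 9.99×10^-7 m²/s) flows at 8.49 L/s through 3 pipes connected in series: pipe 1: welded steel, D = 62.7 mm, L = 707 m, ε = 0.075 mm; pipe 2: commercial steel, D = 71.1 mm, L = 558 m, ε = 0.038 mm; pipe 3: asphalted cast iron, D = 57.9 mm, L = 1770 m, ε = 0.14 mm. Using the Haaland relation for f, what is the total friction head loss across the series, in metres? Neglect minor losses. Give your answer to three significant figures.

Pipe 1: V = 2.750 m/s, Re = 1.73×10^5, ε/D = 0.00120, f = 0.02182, h_1 = f(L/D)V²/2g = 94.83 m
Pipe 2: V = 2.138 m/s, Re = 1.52×10^5, ε/D = 5.34×10^-4, f = 0.01929, h_2 = f(L/D)V²/2g = 35.28 m
Pipe 3: V = 3.224 m/s, Re = 1.87×10^5, ε/D = 0.00242, f = 0.02544, h_3 = f(L/D)V²/2g = 412.1 m
Series → Q common, losses add: H = Σh = 542.2 m

H ≈ 542 m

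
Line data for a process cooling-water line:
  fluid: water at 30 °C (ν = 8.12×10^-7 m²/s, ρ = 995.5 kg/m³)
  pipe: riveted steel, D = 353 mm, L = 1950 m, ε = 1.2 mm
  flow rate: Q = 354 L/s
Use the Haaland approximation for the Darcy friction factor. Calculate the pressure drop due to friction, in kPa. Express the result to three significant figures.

V = 4Q/(πD²) = 4·0.354/(π·0.353²) = 3.617 m/s
Re = VD/ν = 3.617·0.353/8.12×10^-7 = 1.57×10^6 → turbulent
ε/D = 1.2/353 = 0.00340
Haaland: f = 0.02723
h_f = f(L/D)V²/(2g) = 0.02723·(1950/0.353)·3.617²/(2·9.81) = 100.3 m
Δp = ρg·h_f = 995.5·9.81·100.3 = 979.8 kPa

Δp ≈ 980 kPa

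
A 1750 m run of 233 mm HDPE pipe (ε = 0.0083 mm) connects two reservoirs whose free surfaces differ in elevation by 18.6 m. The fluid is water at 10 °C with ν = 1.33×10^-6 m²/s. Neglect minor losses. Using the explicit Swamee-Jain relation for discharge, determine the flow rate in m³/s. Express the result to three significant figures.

Q ≈ 0.0776 m³/s

Swamee-Jain (Type II): Q = -0.965·√(gD⁵h_f/L)·ln[ε/(3.7D) + √(3.17ν²L/(gD³h_f))]
√(gD⁵h_f/L) = √(9.81·0.233⁵·18.6/1750) = 0.008462
ε/(3.7D) = 9.63×10^-6; √(3.17ν²L/(gD³h_f)) = 6.52×10^-5
Q = -0.965·0.008462·ln(7.483×10^-5) = 0.07758 m³/s
Check: V = 1.82 m/s, Re = 3.19×10^5, f = 0.01463, h_f = 18.5 m ≈ 18.6 m ✓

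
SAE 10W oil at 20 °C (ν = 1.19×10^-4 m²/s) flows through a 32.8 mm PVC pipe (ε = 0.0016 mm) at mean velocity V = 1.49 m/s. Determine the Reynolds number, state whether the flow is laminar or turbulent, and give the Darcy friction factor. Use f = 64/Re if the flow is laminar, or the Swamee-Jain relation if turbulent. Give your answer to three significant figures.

Re = VD/ν = 1.490·0.0328/1.19×10^-4 = 411
Re < 2300 → laminar → f = 64/Re = 0.1558

Re ≈ 411; laminar; f = 64/Re ≈ 0.156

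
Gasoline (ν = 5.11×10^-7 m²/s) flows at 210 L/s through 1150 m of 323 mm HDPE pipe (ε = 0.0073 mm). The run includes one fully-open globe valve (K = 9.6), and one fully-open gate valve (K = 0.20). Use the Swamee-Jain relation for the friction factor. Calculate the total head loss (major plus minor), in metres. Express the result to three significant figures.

H_L ≈ 16.9 m

V = 4Q/(πD²) = 2.563 m/s; V²/2g = 0.3348 m
Re = 1.62×10^6, ε/D = 2.26×10^-5 → f = 0.01142 (Swamee-Jain)
Major: h_f = f(L/D)·V²/2g = 0.01142·3560·0.3348 = 13.61 m
Minor: ΣK = 9.80; h_m = ΣK·V²/2g = 3.281 m
Total H_L = 13.61 + 3.281 = 16.89 m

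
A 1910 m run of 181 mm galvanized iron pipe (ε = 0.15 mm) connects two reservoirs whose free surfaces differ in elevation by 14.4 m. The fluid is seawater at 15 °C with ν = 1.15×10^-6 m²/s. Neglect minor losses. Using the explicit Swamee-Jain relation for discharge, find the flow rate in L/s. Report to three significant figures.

Swamee-Jain (Type II): Q = -0.965·√(gD⁵h_f/L)·ln[ε/(3.7D) + √(3.17ν²L/(gD³h_f))]
√(gD⁵h_f/L) = √(9.81·0.181⁵·14.4/1910) = 0.003790
ε/(3.7D) = 2.24×10^-4; √(3.17ν²L/(gD³h_f)) = 9.78×10^-5
Q = -0.965·0.003790·ln(3.218×10^-4) = 0.02942 m³/s
Check: V = 1.14 m/s, Re = 1.80×10^5, f = 0.02064, h_f = 14.5 m ≈ 14.4 m ✓

Q ≈ 29.4 L/s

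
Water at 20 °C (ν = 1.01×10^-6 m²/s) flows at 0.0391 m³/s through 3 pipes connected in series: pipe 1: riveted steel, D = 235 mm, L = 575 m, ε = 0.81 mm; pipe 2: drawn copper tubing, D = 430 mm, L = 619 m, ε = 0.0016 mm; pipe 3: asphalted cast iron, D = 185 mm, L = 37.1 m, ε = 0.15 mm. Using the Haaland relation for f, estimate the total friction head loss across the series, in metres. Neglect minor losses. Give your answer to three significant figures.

Pipe 1: V = 0.9015 m/s, Re = 2.10×10^5, ε/D = 0.00345, f = 0.02779, h_1 = f(L/D)V²/2g = 2.817 m
Pipe 2: V = 0.2692 m/s, Re = 1.15×10^5, ε/D = 3.72×10^-6, f = 0.01734, h_2 = f(L/D)V²/2g = 0.09223 m
Pipe 3: V = 1.455 m/s, Re = 2.66×10^5, ε/D = 8.11×10^-4, f = 0.01980, h_3 = f(L/D)V²/2g = 0.4282 m
Series → Q common, losses add: H = Σh = 3.337 m

H ≈ 3.34 m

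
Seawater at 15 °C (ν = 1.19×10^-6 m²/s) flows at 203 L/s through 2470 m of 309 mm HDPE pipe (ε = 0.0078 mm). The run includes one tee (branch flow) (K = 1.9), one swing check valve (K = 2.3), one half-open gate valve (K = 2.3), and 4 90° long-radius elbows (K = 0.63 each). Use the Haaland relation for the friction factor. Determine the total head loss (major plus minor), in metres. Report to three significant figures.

V = 4Q/(πD²) = 2.707 m/s; V²/2g = 0.3735 m
Re = 7.03×10^5, ε/D = 2.52×10^-5 → f = 0.01268 (Haaland)
Major: h_f = f(L/D)·V²/2g = 0.01268·7994·0.3735 = 37.86 m
Minor: ΣK = 9.02; h_m = ΣK·V²/2g = 3.369 m
Total H_L = 37.86 + 3.369 = 41.23 m

H_L ≈ 41.2 m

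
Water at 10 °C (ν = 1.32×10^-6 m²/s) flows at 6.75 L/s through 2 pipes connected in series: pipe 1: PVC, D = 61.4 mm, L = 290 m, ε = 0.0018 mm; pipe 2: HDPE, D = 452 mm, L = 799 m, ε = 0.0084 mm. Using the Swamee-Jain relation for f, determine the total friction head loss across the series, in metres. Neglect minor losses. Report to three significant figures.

Pipe 1: V = 2.280 m/s, Re = 1.06×10^5, ε/D = 2.93×10^-5, f = 0.01783, h_1 = f(L/D)V²/2g = 22.31 m
Pipe 2: V = 0.04207 m/s, Re = 1.44×10^4, ε/D = 1.86×10^-5, f = 0.02812, h_2 = f(L/D)V²/2g = 0.004483 m
Series → Q common, losses add: H = Σh = 22.31 m

H ≈ 22.3 m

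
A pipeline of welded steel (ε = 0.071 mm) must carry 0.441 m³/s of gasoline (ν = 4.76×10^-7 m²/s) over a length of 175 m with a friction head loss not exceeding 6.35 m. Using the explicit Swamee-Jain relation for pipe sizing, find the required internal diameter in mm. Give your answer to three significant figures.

D ≈ 367 mm

Swamee-Jain (Type III): D = 0.66·[ε^1.25·(LQ²/(gh_f))^4.75 + ν·Q^9.4·(L/(gh_f))^5.2]^0.04
LQ²/(gh_f) = 0.5464; L/(gh_f) = 2.809
Term 1 = ε^1.25·(…)^4.75 = 3.69×10^-7; Term 2 = ν·Q^9.4·(…)^5.2 = 4.66×10^-8
D = 0.66·(3.69×10^-7 + 4.66×10^-8)^0.04 = 0.3667 m = 367 mm
Check: V = 4.18 m/s, Re = 3.22×10^6, f = 0.01404, h_f = 5.96 m ≈ 6.35 m ✓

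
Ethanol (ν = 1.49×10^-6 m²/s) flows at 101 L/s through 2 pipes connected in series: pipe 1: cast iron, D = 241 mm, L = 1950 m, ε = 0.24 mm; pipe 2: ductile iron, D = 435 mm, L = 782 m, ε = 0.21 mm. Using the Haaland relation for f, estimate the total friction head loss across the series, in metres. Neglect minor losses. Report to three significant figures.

Pipe 1: V = 2.214 m/s, Re = 3.58×10^5, ε/D = 9.96×10^-4, f = 0.02038, h_1 = f(L/D)V²/2g = 41.19 m
Pipe 2: V = 0.6796 m/s, Re = 1.98×10^5, ε/D = 4.83×10^-4, f = 0.01856, h_2 = f(L/D)V²/2g = 0.7854 m
Series → Q common, losses add: H = Σh = 41.98 m

H ≈ 42.0 m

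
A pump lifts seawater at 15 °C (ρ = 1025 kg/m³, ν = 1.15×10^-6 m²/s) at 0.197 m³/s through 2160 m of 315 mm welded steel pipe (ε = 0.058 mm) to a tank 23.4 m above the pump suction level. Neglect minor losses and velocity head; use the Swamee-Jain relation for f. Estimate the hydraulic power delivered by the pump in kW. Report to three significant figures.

P_hyd ≈ 113 kW

V = 4Q/(πD²) = 2.528 m/s; Re = 6.92×10^5; ε/D = 1.84×10^-4; f = 0.01496
h_f = f(L/D)V²/2g = 33.40 m
Total head H = z + h_f = 23.4 + 33.40 = 56.80 m
P_hyd = ρgQH = 1025·9.81·0.197·56.80 = 112.5 kW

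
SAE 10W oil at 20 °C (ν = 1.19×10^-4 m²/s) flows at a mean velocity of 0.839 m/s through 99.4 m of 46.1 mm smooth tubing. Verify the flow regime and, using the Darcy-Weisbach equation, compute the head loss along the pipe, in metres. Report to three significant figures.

Re = VD/ν = 0.839·0.04610/1.19×10^-4 = 325 → laminar (Re < 2300)
f = 64/Re = 0.1969
h_f = f(L/D)V²/(2g) = 0.1969·(99.4/0.04610)·0.839²/(2·9.81) = 15.23 m

h_f ≈ 15.2 m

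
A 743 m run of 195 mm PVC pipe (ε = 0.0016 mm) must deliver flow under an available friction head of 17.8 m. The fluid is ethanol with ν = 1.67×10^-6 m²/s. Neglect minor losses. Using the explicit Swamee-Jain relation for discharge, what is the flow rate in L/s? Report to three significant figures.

Q ≈ 74.8 L/s

Swamee-Jain (Type II): Q = -0.965·√(gD⁵h_f/L)·ln[ε/(3.7D) + √(3.17ν²L/(gD³h_f))]
√(gD⁵h_f/L) = √(9.81·0.195⁵·17.8/743) = 0.008140
ε/(3.7D) = 2.22×10^-6; √(3.17ν²L/(gD³h_f)) = 7.12×10^-5
Q = -0.965·0.008140·ln(7.344×10^-5) = 0.07477 m³/s
Check: V = 2.50 m/s, Re = 2.92×10^5, f = 0.01454, h_f = 17.7 m ≈ 17.8 m ✓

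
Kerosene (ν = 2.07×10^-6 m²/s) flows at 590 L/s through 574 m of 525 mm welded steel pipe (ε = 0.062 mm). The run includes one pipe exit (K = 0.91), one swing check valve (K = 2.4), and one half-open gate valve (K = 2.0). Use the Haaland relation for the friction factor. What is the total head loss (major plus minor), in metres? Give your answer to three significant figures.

H_L ≈ 7.81 m

V = 4Q/(πD²) = 2.725 m/s; V²/2g = 0.3786 m
Re = 6.91×10^5, ε/D = 1.18×10^-4 → f = 0.01400 (Haaland)
Major: h_f = f(L/D)·V²/2g = 0.01400·1093·0.3786 = 5.797 m
Minor: ΣK = 5.31; h_m = ΣK·V²/2g = 2.010 m
Total H_L = 5.797 + 2.010 = 7.807 m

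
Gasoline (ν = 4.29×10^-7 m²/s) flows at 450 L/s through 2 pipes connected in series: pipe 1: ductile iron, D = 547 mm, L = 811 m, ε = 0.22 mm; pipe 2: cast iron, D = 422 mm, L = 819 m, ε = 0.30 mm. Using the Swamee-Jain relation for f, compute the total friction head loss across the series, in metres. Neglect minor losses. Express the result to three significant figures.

H ≈ 23.2 m

Pipe 1: V = 1.915 m/s, Re = 2.44×10^6, ε/D = 4.02×10^-4, f = 0.01623, h_1 = f(L/D)V²/2g = 4.497 m
Pipe 2: V = 3.217 m/s, Re = 3.16×10^6, ε/D = 7.11×10^-4, f = 0.01828, h_2 = f(L/D)V²/2g = 18.71 m
Series → Q common, losses add: H = Σh = 23.21 m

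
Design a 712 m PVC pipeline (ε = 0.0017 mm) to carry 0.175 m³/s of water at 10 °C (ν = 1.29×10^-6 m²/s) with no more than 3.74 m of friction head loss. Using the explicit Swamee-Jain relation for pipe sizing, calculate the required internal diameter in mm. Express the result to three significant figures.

Swamee-Jain (Type III): D = 0.66·[ε^1.25·(LQ²/(gh_f))^4.75 + ν·Q^9.4·(L/(gh_f))^5.2]^0.04
LQ²/(gh_f) = 0.5943; L/(gh_f) = 19.41
Term 1 = ε^1.25·(…)^4.75 = 5.18×10^-9; Term 2 = ν·Q^9.4·(…)^5.2 = 4.93×10^-7
D = 0.66·(5.18×10^-9 + 4.93×10^-7)^0.04 = 0.3693 m = 369 mm
Check: V = 1.63 m/s, Re = 4.68×10^5, f = 0.01332, h_f = 3.49 m ≈ 3.74 m ✓

D ≈ 369 mm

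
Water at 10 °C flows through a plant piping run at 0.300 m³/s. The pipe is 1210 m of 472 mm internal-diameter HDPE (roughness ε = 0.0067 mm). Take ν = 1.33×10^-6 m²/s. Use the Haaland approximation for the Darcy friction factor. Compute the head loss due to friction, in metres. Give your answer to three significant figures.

h_f ≈ 4.92 m

V = 4Q/(πD²) = 4·0.300/(π·0.472²) = 1.715 m/s
Re = VD/ν = 1.715·0.472/1.33×10^-6 = 6.08×10^5 → turbulent
ε/D = 0.0067/472 = 1.42×10^-5
Haaland: f = 0.01280
h_f = f(L/D)V²/(2g) = 0.01280·(1210/0.472)·1.715²/(2·9.81) = 4.918 m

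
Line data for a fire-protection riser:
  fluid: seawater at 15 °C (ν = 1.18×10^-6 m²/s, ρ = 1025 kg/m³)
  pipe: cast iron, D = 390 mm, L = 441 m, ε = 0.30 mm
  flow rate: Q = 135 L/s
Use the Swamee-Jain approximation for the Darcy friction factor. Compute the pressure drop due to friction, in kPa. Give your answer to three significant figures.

V = 4Q/(πD²) = 4·0.135/(π·0.390²) = 1.130 m/s
Re = VD/ν = 1.130·0.390/1.18×10^-6 = 3.74×10^5 → turbulent
ε/D = 0.30/390 = 7.69×10^-4
Swamee-Jain: f = 0.01951
h_f = f(L/D)V²/(2g) = 0.01951·(441/0.390)·1.130²/(2·9.81) = 1.436 m
Δp = ρg·h_f = 1025·9.81·1.436 = 14.44 kPa

Δp ≈ 14.4 kPa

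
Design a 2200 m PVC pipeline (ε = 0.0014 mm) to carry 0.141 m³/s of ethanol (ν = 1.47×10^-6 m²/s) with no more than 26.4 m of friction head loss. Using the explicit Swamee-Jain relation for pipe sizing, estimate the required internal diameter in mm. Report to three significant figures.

Swamee-Jain (Type III): D = 0.66·[ε^1.25·(LQ²/(gh_f))^4.75 + ν·Q^9.4·(L/(gh_f))^5.2]^0.04
LQ²/(gh_f) = 0.1689; L/(gh_f) = 8.495
Term 1 = ε^1.25·(…)^4.75 = 1.03×10^-11; Term 2 = ν·Q^9.4·(…)^5.2 = 1.00×10^-9
D = 0.66·(1.03×10^-11 + 1.00×10^-9)^0.04 = 0.2883 m = 288 mm
Check: V = 2.16 m/s, Re = 4.24×10^5, f = 0.01356, h_f = 24.6 m ≈ 26.4 m ✓

D ≈ 288 mm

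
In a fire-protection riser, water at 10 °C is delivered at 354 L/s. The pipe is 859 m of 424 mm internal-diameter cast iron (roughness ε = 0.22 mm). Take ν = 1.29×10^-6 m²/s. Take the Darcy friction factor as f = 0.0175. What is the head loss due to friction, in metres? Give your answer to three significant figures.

V = 4Q/(πD²) = 4·0.354/(π·0.424²) = 2.507 m/s
h_f = f(L/D)V²/(2g) = 0.01750·(859/0.424)·2.507²/(2·9.81) = 11.36 m

h_f ≈ 11.4 m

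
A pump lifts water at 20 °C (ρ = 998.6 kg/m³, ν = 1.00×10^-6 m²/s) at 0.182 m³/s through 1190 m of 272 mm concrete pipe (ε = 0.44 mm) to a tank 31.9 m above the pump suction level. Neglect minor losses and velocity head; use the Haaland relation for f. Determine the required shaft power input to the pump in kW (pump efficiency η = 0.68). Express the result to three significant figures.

V = 4Q/(πD²) = 3.132 m/s; Re = 8.52×10^5; ε/D = 0.00162; f = 0.02242
h_f = f(L/D)V²/2g = 49.04 m
Total head H = z + h_f = 31.9 + 49.04 = 80.94 m
P_hyd = ρgQH = 998.6·9.81·0.182·80.94 = 144.3 kW
P_shaft = P_hyd/η = 144.3/0.68 = 212.2 kW

P_shaft ≈ 212 kW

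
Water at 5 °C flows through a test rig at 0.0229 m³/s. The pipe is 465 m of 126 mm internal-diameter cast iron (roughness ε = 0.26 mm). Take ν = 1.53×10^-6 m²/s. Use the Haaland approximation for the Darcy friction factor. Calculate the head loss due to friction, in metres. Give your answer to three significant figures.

V = 4Q/(πD²) = 4·0.0229/(π·0.126²) = 1.837 m/s
Re = VD/ν = 1.837·0.126/1.53×10^-6 = 1.51×10^5 → turbulent
ε/D = 0.26/126 = 0.00206
Haaland: f = 0.02467
h_f = f(L/D)V²/(2g) = 0.02467·(465/0.126)·1.837²/(2·9.81) = 15.65 m

h_f ≈ 15.7 m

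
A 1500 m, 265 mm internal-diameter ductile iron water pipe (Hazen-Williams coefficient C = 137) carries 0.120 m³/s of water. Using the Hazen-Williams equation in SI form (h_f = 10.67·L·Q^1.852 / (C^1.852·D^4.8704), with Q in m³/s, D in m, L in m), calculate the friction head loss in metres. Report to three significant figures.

h_f = 10.67·1500·0.120^1.852 / (137^1.852·0.265^4.8704) = 22.42 m

h_f ≈ 22.4 m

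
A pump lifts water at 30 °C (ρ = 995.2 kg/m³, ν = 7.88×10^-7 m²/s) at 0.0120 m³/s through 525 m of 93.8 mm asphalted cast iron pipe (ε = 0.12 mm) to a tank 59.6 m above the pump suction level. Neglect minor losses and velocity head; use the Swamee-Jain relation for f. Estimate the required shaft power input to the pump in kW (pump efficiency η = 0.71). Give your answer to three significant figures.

V = 4Q/(πD²) = 1.737 m/s; Re = 2.07×10^5; ε/D = 0.00128; f = 0.02219
h_f = f(L/D)V²/2g = 19.09 m
Total head H = z + h_f = 59.6 + 19.09 = 78.69 m
P_hyd = ρgQH = 995.2·9.81·0.0120·78.69 = 9.219 kW
P_shaft = P_hyd/η = 9.219/0.71 = 12.98 kW

P_shaft ≈ 13.0 kW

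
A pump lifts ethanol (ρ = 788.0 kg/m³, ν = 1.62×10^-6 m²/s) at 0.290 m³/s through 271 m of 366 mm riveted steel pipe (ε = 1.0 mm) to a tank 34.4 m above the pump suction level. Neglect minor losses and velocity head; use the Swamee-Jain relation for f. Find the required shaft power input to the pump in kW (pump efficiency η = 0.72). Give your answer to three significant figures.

V = 4Q/(πD²) = 2.756 m/s; Re = 6.23×10^5; ε/D = 0.00273; f = 0.02582
h_f = f(L/D)V²/2g = 7.404 m
Total head H = z + h_f = 34.4 + 7.404 = 41.80 m
P_hyd = ρgQH = 788.0·9.81·0.290·41.80 = 93.72 kW
P_shaft = P_hyd/η = 93.72/0.72 = 130.2 kW

P_shaft ≈ 130 kW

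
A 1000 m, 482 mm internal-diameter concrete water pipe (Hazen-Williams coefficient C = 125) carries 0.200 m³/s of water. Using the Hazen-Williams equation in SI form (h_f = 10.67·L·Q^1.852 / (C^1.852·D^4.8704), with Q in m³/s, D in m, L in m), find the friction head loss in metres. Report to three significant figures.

h_f ≈ 2.48 m

h_f = 10.67·1000·0.200^1.852 / (125^1.852·0.482^4.8704) = 2.477 m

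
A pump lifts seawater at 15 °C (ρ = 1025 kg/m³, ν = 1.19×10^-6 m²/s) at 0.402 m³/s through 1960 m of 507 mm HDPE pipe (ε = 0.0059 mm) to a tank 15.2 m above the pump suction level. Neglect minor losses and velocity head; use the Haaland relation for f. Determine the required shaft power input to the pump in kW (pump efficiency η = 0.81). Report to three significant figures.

V = 4Q/(πD²) = 1.991 m/s; Re = 8.48×10^5; ε/D = 1.16×10^-5; f = 0.01210
h_f = f(L/D)V²/2g = 9.455 m
Total head H = z + h_f = 15.2 + 9.455 = 24.66 m
P_hyd = ρgQH = 1025·9.81·0.402·24.66 = 99.66 kW
P_shaft = P_hyd/η = 99.66/0.81 = 123.0 kW

P_shaft ≈ 123 kW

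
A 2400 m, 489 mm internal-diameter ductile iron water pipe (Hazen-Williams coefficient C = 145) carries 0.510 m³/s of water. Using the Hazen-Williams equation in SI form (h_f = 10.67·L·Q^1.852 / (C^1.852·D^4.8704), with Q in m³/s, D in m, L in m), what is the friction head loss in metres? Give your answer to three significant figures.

h_f ≈ 23.8 m

h_f = 10.67·2400·0.510^1.852 / (145^1.852·0.489^4.8704) = 23.83 m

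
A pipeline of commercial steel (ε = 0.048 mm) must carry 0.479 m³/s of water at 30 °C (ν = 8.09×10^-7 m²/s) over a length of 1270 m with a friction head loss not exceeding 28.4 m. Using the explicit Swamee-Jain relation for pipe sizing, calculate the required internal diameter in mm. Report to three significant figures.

D ≈ 411 mm

Swamee-Jain (Type III): D = 0.66·[ε^1.25·(LQ²/(gh_f))^4.75 + ν·Q^9.4·(L/(gh_f))^5.2]^0.04
LQ²/(gh_f) = 1.046; L/(gh_f) = 4.558
Term 1 = ε^1.25·(…)^4.75 = 4.94×10^-6; Term 2 = ν·Q^9.4·(…)^5.2 = 2.13×10^-6
D = 0.66·(4.94×10^-6 + 2.13×10^-6)^0.04 = 0.4107 m = 411 mm
Check: V = 3.62 m/s, Re = 1.84×10^6, f = 0.01322, h_f = 27.2 m ≈ 28.4 m ✓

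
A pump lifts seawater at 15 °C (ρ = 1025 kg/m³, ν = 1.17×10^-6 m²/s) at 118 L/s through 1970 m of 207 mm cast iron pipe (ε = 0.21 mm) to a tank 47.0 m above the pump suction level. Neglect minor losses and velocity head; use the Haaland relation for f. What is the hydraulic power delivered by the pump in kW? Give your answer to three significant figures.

P_hyd ≈ 198 kW

V = 4Q/(πD²) = 3.506 m/s; Re = 6.20×10^5; ε/D = 0.00101; f = 0.02016
h_f = f(L/D)V²/2g = 120.2 m
Total head H = z + h_f = 47.0 + 120.2 = 167.2 m
P_hyd = ρgQH = 1025·9.81·0.118·167.2 = 198.4 kW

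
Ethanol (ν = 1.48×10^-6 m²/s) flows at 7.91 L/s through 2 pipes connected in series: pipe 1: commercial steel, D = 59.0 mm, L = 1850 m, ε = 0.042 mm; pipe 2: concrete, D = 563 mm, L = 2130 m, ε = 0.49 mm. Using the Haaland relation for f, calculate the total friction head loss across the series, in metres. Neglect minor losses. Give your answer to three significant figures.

Pipe 1: V = 2.893 m/s, Re = 1.15×10^5, ε/D = 7.12×10^-4, f = 0.02061, h_1 = f(L/D)V²/2g = 275.7 m
Pipe 2: V = 0.03177 m/s, Re = 1.21×10^4, ε/D = 8.70×10^-4, f = 0.03057, h_2 = f(L/D)V²/2g = 0.005952 m
Series → Q common, losses add: H = Σh = 275.7 m

H ≈ 276 m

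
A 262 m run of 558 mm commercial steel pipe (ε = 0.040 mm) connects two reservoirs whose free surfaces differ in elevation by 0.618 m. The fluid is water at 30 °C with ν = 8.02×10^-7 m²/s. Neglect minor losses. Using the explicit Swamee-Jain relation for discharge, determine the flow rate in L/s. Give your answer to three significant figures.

Swamee-Jain (Type II): Q = -0.965·√(gD⁵h_f/L)·ln[ε/(3.7D) + √(3.17ν²L/(gD³h_f))]
√(gD⁵h_f/L) = √(9.81·0.558⁵·0.618/262) = 0.03538
ε/(3.7D) = 1.94×10^-5; √(3.17ν²L/(gD³h_f)) = 2.25×10^-5
Q = -0.965·0.03538·ln(4.189×10^-5) = 0.3442 m³/s
Check: V = 1.41 m/s, Re = 9.79×10^5, f = 0.01309, h_f = 0.621 m ≈ 0.618 m ✓

Q ≈ 344 L/s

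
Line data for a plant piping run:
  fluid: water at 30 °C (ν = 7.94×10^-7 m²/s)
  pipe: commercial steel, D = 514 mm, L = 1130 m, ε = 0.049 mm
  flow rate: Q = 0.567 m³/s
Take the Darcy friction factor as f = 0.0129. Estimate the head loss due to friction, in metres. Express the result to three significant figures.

V = 4Q/(πD²) = 4·0.567/(π·0.514²) = 2.733 m/s
h_f = f(L/D)V²/(2g) = 0.01290·(1130/0.514)·2.733²/(2·9.81) = 10.79 m

h_f ≈ 10.8 m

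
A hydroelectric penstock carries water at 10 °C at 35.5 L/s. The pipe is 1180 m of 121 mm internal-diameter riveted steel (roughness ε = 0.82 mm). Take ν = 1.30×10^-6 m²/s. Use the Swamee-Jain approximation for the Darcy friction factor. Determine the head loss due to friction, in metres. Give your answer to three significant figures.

h_f ≈ 160 m

V = 4Q/(πD²) = 4·0.0355/(π·0.121²) = 3.087 m/s
Re = VD/ν = 3.087·0.121/1.30×10^-6 = 2.87×10^5 → turbulent
ε/D = 0.82/121 = 0.00678
Swamee-Jain: f = 0.03377
h_f = f(L/D)V²/(2g) = 0.03377·(1180/0.121)·3.087²/(2·9.81) = 160.0 m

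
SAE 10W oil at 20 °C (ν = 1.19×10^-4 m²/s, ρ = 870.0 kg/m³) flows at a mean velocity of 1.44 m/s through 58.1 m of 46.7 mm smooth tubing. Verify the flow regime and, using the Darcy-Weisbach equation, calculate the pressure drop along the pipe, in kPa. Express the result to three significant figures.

Δp ≈ 127 kPa

Re = VD/ν = 1.44·0.04670/1.19×10^-4 = 565 → laminar (Re < 2300)
f = 64/Re = 0.1133
h_f = f(L/D)V²/(2g) = 0.1133·(58.1/0.04670)·1.44²/(2·9.81) = 14.89 m
Δp = ρg·h_f = 870.0·9.81·14.89 = 127.1 kPa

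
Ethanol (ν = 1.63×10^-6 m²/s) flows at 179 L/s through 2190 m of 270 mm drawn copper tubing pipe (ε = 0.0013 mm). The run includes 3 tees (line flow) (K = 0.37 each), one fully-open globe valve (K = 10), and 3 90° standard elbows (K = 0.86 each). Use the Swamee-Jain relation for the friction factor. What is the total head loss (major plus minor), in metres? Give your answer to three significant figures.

H_L ≈ 59.7 m

V = 4Q/(πD²) = 3.126 m/s; V²/2g = 0.4982 m
Re = 5.18×10^5, ε/D = 4.81×10^-6 → f = 0.01309 (Swamee-Jain)
Major: h_f = f(L/D)·V²/2g = 0.01309·8111·0.4982 = 52.89 m
Minor: ΣK = 13.7; h_m = ΣK·V²/2g = 6.820 m
Total H_L = 52.89 + 6.820 = 59.71 m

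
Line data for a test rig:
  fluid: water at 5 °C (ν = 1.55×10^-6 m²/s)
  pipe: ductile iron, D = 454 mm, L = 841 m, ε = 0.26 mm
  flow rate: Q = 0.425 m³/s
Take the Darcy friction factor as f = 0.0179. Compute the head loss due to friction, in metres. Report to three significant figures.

h_f ≈ 11.6 m

V = 4Q/(πD²) = 4·0.425/(π·0.454²) = 2.625 m/s
h_f = f(L/D)V²/(2g) = 0.01790·(841/0.454)·2.625²/(2·9.81) = 11.65 m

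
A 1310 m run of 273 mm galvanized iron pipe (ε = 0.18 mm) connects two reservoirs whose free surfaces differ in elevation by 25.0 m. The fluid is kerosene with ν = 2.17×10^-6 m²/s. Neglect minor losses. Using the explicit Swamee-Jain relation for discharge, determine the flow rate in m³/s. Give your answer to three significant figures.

Q ≈ 0.135 m³/s

Swamee-Jain (Type II): Q = -0.965·√(gD⁵h_f/L)·ln[ε/(3.7D) + √(3.17ν²L/(gD³h_f))]
√(gD⁵h_f/L) = √(9.81·0.273⁵·25.0/1310) = 0.01685
ε/(3.7D) = 1.78×10^-4; √(3.17ν²L/(gD³h_f)) = 6.26×10^-5
Q = -0.965·0.01685·ln(2.408×10^-4) = 0.1355 m³/s
Check: V = 2.31 m/s, Re = 2.91×10^5, f = 0.01922, h_f = 25.2 m ≈ 25.0 m ✓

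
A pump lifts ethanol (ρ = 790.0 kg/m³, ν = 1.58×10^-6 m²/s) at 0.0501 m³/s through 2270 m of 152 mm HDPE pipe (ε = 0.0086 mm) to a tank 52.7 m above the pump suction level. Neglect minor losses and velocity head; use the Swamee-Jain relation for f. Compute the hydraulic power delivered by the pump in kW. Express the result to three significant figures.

P_hyd ≈ 54.9 kW

V = 4Q/(πD²) = 2.761 m/s; Re = 2.66×10^5; ε/D = 5.66×10^-5; f = 0.01530
h_f = f(L/D)V²/2g = 88.76 m
Total head H = z + h_f = 52.7 + 88.76 = 141.5 m
P_hyd = ρgQH = 790.0·9.81·0.0501·141.5 = 54.92 kW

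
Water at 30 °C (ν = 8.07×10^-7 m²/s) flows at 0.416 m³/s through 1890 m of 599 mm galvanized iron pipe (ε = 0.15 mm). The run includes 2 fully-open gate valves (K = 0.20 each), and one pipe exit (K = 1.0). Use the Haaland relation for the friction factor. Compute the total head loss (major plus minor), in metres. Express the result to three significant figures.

H_L ≈ 5.44 m

V = 4Q/(πD²) = 1.476 m/s; V²/2g = 0.1111 m
Re = 1.10×10^6, ε/D = 2.50×10^-4 → f = 0.01507 (Haaland)
Major: h_f = f(L/D)·V²/2g = 0.01507·3155·0.1111 = 5.282 m
Minor: ΣK = 1.40; h_m = ΣK·V²/2g = 0.1555 m
Total H_L = 5.282 + 0.1555 = 5.438 m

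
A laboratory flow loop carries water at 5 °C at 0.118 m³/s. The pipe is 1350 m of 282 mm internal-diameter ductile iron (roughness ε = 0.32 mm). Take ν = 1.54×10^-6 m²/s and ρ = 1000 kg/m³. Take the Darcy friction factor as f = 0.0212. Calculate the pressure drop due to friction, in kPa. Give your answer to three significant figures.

V = 4Q/(πD²) = 4·0.118/(π·0.282²) = 1.889 m/s
h_f = f(L/D)V²/(2g) = 0.02120·(1350/0.282)·1.889²/(2·9.81) = 18.46 m
Δp = ρg·h_f = 1000·9.81·18.46 = 181.1 kPa

Δp ≈ 181 kPa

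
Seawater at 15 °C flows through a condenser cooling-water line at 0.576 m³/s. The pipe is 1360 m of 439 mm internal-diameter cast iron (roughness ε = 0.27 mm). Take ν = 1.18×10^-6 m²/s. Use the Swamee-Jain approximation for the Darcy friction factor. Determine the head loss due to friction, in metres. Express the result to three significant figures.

h_f ≈ 40.9 m

V = 4Q/(πD²) = 4·0.576/(π·0.439²) = 3.805 m/s
Re = VD/ν = 3.805·0.439/1.18×10^-6 = 1.42×10^6 → turbulent
ε/D = 0.27/439 = 6.15×10^-4
Swamee-Jain: f = 0.01789
h_f = f(L/D)V²/(2g) = 0.01789·(1360/0.439)·3.805²/(2·9.81) = 40.92 m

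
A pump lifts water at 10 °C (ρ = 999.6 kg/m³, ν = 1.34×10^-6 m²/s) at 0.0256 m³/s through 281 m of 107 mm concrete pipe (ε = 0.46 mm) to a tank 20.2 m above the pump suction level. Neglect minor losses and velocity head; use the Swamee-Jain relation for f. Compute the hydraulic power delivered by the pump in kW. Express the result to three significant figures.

P_hyd ≈ 13.1 kW

V = 4Q/(πD²) = 2.847 m/s; Re = 2.27×10^5; ε/D = 0.00430; f = 0.02965
h_f = f(L/D)V²/2g = 32.17 m
Total head H = z + h_f = 20.2 + 32.17 = 52.37 m
P_hyd = ρgQH = 999.6·9.81·0.0256·52.37 = 13.15 kW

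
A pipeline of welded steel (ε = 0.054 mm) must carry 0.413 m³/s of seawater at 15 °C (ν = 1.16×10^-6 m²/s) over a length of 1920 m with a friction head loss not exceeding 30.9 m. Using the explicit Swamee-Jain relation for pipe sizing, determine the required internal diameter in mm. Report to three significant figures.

Swamee-Jain (Type III): D = 0.66·[ε^1.25·(LQ²/(gh_f))^4.75 + ν·Q^9.4·(L/(gh_f))^5.2]^0.04
LQ²/(gh_f) = 1.080; L/(gh_f) = 6.334
Term 1 = ε^1.25·(…)^4.75 = 6.68×10^-6; Term 2 = ν·Q^9.4·(…)^5.2 = 4.20×10^-6
D = 0.66·(6.68×10^-6 + 4.20×10^-6)^0.04 = 0.4178 m = 418 mm
Check: V = 3.01 m/s, Re = 1.08×10^6, f = 0.01384, h_f = 29.4 m ≈ 30.9 m ✓

D ≈ 418 mm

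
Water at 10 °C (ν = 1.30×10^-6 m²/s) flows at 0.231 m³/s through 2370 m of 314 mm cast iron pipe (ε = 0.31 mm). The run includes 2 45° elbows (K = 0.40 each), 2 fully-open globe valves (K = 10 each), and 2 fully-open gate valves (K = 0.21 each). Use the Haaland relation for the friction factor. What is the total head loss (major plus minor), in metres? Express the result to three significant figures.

V = 4Q/(πD²) = 2.983 m/s; V²/2g = 0.4536 m
Re = 7.21×10^5, ε/D = 9.87×10^-4 → f = 0.01998 (Haaland)
Major: h_f = f(L/D)·V²/2g = 0.01998·7548·0.4536 = 68.41 m
Minor: ΣK = 21.2; h_m = ΣK·V²/2g = 9.624 m
Total H_L = 68.41 + 9.624 = 78.03 m

H_L ≈ 78.0 m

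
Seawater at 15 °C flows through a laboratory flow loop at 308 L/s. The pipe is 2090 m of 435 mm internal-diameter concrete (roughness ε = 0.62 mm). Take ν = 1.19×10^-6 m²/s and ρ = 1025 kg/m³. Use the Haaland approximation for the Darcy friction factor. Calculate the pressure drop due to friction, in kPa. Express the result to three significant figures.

V = 4Q/(πD²) = 4·0.308/(π·0.435²) = 2.072 m/s
Re = VD/ν = 2.072·0.435/1.19×10^-6 = 7.58×10^5 → turbulent
ε/D = 0.62/435 = 0.00143
Haaland: f = 0.02176
h_f = f(L/D)V²/(2g) = 0.02176·(2090/0.435)·2.072²/(2·9.81) = 22.89 m
Δp = ρg·h_f = 1025·9.81·22.89 = 230.1 kPa

Δp ≈ 230 kPa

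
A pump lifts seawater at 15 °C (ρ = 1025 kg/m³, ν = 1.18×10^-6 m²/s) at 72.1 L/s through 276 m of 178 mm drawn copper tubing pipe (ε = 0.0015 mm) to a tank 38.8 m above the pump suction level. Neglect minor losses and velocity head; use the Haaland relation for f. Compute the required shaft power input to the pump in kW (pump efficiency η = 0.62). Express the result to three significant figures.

V = 4Q/(πD²) = 2.897 m/s; Re = 4.37×10^5; ε/D = 8.43×10^-6; f = 0.01347
h_f = f(L/D)V²/2g = 8.936 m
Total head H = z + h_f = 38.8 + 8.936 = 47.74 m
P_hyd = ρgQH = 1025·9.81·0.0721·47.74 = 34.61 kW
P_shaft = P_hyd/η = 34.61/0.62 = 55.82 kW

P_shaft ≈ 55.8 kW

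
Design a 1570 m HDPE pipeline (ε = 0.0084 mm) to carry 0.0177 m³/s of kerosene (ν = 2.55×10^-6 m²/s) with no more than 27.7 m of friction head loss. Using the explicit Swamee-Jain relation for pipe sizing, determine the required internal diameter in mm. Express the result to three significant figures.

Swamee-Jain (Type III): D = 0.66·[ε^1.25·(LQ²/(gh_f))^4.75 + ν·Q^9.4·(L/(gh_f))^5.2]^0.04
LQ²/(gh_f) = 0.001810; L/(gh_f) = 5.778
Term 1 = ε^1.25·(…)^4.75 = 4.26×10^-20; Term 2 = ν·Q^9.4·(…)^5.2 = 7.92×10^-19
D = 0.66·(4.26×10^-20 + 7.92×10^-19)^0.04 = 0.1249 m = 125 mm
Check: V = 1.45 m/s, Re = 7.08×10^4, f = 0.01956, h_f = 26.2 m ≈ 27.7 m ✓

D ≈ 125 mm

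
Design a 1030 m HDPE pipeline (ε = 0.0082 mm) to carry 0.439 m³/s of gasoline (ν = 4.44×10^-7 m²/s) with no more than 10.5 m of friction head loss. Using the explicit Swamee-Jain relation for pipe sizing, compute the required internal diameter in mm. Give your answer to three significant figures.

D ≈ 440 mm

Swamee-Jain (Type III): D = 0.66·[ε^1.25·(LQ²/(gh_f))^4.75 + ν·Q^9.4·(L/(gh_f))^5.2]^0.04
LQ²/(gh_f) = 1.927; L/(gh_f) = 10.000
Term 1 = ε^1.25·(…)^4.75 = 9.90×10^-6; Term 2 = ν·Q^9.4·(…)^5.2 = 3.07×10^-5
D = 0.66·(9.90×10^-6 + 3.07×10^-5)^0.04 = 0.4404 m = 440 mm
Check: V = 2.88 m/s, Re = 2.86×10^6, f = 0.01060, h_f = 10.5 m ≈ 10.5 m ✓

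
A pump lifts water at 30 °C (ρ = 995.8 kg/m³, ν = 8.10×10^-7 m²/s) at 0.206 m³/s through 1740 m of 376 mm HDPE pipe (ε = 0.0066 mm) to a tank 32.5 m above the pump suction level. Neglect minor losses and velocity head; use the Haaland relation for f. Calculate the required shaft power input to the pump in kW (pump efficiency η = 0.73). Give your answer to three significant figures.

V = 4Q/(πD²) = 1.855 m/s; Re = 8.61×10^5; ε/D = 1.76×10^-5; f = 0.01218
h_f = f(L/D)V²/2g = 9.887 m
Total head H = z + h_f = 32.5 + 9.887 = 42.39 m
P_hyd = ρgQH = 995.8·9.81·0.206·42.39 = 85.30 kW
P_shaft = P_hyd/η = 85.30/0.73 = 116.8 kW

P_shaft ≈ 117 kW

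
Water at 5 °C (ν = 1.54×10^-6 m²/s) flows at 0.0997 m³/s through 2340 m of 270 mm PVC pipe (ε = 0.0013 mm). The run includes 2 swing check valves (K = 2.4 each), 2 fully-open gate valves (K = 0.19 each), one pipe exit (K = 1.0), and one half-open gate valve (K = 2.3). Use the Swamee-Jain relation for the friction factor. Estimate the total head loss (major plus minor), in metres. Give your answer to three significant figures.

H_L ≈ 20.6 m

V = 4Q/(πD²) = 1.741 m/s; V²/2g = 0.1545 m
Re = 3.05×10^5, ε/D = 4.81×10^-6 → f = 0.01438 (Swamee-Jain)
Major: h_f = f(L/D)·V²/2g = 0.01438·8667·0.1545 = 19.27 m
Minor: ΣK = 8.48; h_m = ΣK·V²/2g = 1.311 m
Total H_L = 19.27 + 1.311 = 20.58 m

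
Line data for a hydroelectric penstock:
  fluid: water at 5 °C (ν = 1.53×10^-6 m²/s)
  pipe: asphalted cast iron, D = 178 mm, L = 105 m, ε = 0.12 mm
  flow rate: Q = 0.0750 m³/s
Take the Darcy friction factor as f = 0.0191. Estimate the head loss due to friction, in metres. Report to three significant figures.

V = 4Q/(πD²) = 4·0.0750/(π·0.178²) = 3.014 m/s
h_f = f(L/D)V²/(2g) = 0.01910·(105/0.178)·3.014²/(2·9.81) = 5.216 m

h_f ≈ 5.22 m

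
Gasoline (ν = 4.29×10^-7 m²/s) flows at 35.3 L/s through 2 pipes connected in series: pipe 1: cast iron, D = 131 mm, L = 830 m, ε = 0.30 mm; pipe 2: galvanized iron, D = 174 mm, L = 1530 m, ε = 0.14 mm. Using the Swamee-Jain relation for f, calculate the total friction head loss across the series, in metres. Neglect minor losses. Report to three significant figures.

Pipe 1: V = 2.619 m/s, Re = 8.00×10^5, ε/D = 0.00229, f = 0.02458, h_1 = f(L/D)V²/2g = 54.45 m
Pipe 2: V = 1.485 m/s, Re = 6.02×10^5, ε/D = 8.05×10^-4, f = 0.01933, h_2 = f(L/D)V²/2g = 19.10 m
Series → Q common, losses add: H = Σh = 73.54 m

H ≈ 73.5 m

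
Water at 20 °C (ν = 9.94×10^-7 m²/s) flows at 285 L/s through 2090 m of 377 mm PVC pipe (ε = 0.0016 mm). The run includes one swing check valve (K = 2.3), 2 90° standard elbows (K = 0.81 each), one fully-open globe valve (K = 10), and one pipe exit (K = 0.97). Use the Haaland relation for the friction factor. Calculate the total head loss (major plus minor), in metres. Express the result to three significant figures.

V = 4Q/(πD²) = 2.553 m/s; V²/2g = 0.3322 m
Re = 9.68×10^5, ε/D = 4.24×10^-6 → f = 0.01172 (Haaland)
Major: h_f = f(L/D)·V²/2g = 0.01172·5544·0.3322 = 21.58 m
Minor: ΣK = 14.9; h_m = ΣK·V²/2g = 4.947 m
Total H_L = 21.58 + 4.947 = 26.53 m

H_L ≈ 26.5 m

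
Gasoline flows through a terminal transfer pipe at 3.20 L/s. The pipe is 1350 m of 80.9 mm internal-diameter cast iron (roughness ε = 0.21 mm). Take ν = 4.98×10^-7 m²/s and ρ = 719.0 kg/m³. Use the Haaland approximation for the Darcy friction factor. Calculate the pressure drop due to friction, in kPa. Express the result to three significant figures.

V = 4Q/(πD²) = 4·0.00320/(π·0.0809²) = 0.6225 m/s
Re = VD/ν = 0.6225·0.0809/4.98×10^-7 = 1.01×10^5 → turbulent
ε/D = 0.21/80.9 = 0.00260
Haaland: f = 0.02645
h_f = f(L/D)V²/(2g) = 0.02645·(1350/0.0809)·0.6225²/(2·9.81) = 8.719 m
Δp = ρg·h_f = 719.0·9.81·8.719 = 61.50 kPa

Δp ≈ 61.5 kPa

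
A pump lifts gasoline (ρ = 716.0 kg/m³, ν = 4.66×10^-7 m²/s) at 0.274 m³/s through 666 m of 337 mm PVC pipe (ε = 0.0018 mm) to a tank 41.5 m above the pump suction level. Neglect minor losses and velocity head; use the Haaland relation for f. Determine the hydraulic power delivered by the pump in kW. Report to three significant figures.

V = 4Q/(πD²) = 3.072 m/s; Re = 2.22×10^6; ε/D = 5.34×10^-6; f = 0.01034
h_f = f(L/D)V²/2g = 9.826 m
Total head H = z + h_f = 41.5 + 9.826 = 51.33 m
P_hyd = ρgQH = 716.0·9.81·0.274·51.33 = 98.78 kW

P_hyd ≈ 98.8 kW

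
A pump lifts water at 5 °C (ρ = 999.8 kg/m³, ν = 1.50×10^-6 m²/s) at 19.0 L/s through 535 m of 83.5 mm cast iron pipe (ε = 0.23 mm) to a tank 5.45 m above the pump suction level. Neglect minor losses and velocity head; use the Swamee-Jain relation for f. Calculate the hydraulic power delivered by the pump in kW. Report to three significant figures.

V = 4Q/(πD²) = 3.470 m/s; Re = 1.93×10^5; ε/D = 0.00275; f = 0.02647
h_f = f(L/D)V²/2g = 104.1 m
Total head H = z + h_f = 5.45 + 104.1 = 109.5 m
P_hyd = ρgQH = 999.8·9.81·0.0190·109.5 = 20.41 kW

P_hyd ≈ 20.4 kW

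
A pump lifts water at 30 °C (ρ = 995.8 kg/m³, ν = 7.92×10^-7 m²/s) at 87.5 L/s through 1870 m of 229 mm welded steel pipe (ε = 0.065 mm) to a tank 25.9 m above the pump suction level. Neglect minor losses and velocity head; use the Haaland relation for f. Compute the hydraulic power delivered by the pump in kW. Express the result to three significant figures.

V = 4Q/(πD²) = 2.124 m/s; Re = 6.14×10^5; ε/D = 2.84×10^-4; f = 0.01582
h_f = f(L/D)V²/2g = 29.72 m
Total head H = z + h_f = 25.9 + 29.72 = 55.62 m
P_hyd = ρgQH = 995.8·9.81·0.0875·55.62 = 47.54 kW

P_hyd ≈ 47.5 kW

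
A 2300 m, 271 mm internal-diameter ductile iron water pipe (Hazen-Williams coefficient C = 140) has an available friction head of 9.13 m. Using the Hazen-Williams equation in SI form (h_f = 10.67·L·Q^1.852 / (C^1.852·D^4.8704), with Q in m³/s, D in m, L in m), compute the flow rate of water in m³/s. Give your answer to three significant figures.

Rearranging: Q = [h_f·C^1.852·D^4.8704 / (10.67·L)]^(1/1.852)
Q = [9.13·140^1.852·0.271^4.8704 / (10.67·2300)]^0.540 = 0.06356 m³/s

Q ≈ 0.0636 m³/s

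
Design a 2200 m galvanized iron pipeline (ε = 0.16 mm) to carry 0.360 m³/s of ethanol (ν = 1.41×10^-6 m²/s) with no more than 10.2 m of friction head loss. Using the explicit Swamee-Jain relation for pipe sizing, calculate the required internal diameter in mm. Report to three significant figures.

D ≈ 526 mm

Swamee-Jain (Type III): D = 0.66·[ε^1.25·(LQ²/(gh_f))^4.75 + ν·Q^9.4·(L/(gh_f))^5.2]^0.04
LQ²/(gh_f) = 2.849; L/(gh_f) = 21.99
Term 1 = ε^1.25·(…)^4.75 = 0.00260; Term 2 = ν·Q^9.4·(…)^5.2 = 9.07×10^-4
D = 0.66·(0.00260 + 9.07×10^-4)^0.04 = 0.5264 m = 526 mm
Check: V = 1.65 m/s, Re = 6.18×10^5, f = 0.01618, h_f = 9.43 m ≈ 10.2 m ✓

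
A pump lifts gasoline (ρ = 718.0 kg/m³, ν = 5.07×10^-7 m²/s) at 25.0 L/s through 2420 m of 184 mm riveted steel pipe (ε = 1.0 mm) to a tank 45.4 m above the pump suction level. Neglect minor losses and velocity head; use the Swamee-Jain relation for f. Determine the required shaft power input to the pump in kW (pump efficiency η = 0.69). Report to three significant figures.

V = 4Q/(πD²) = 0.9402 m/s; Re = 3.41×10^5; ε/D = 0.00543; f = 0.03154
h_f = f(L/D)V²/2g = 18.69 m
Total head H = z + h_f = 45.4 + 18.69 = 64.09 m
P_hyd = ρgQH = 718.0·9.81·0.0250·64.09 = 11.28 kW
P_shaft = P_hyd/η = 11.28/0.69 = 16.36 kW

P_shaft ≈ 16.4 kW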